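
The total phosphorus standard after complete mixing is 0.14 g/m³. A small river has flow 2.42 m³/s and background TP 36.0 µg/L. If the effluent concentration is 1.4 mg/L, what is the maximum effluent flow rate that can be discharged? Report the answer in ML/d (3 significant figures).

36.0 µg/L = 0.036 mg/L.
Mass balance at complete mixing: C_std·(Q_w + Q_r) = Q_w·C_e + Q_r·C_b.
Rearranging, Q_w = Q_r·(C_std − C_b)/(C_e − C_std) = 2.42·(0.14 − 0.036) / (1.4 − 0.14) = 0.1997 m³/s.
= 17.26 ML/d.

17.3 ML/d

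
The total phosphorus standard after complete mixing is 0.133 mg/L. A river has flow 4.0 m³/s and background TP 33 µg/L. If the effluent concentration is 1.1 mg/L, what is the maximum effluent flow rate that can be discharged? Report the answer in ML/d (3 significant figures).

35.7 ML/d

33 µg/L = 0.033 mg/L.
Mass balance at complete mixing: C_std·(Q_w + Q_r) = Q_w·C_e + Q_r·C_b.
Rearranging, Q_w = Q_r·(C_std − C_b)/(C_e − C_std) = 4.0·(0.133 − 0.033) / (1.1 − 0.133) = 0.4137 m³/s.
= 35.74 ML/d.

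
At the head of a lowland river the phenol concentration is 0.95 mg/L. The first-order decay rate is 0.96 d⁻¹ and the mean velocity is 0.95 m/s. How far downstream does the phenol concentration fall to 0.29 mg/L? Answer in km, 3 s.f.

From C = C₀·e^(−kt), t = ln(C₀/C)/k = ln(0.95/0.29)/0.96 = 1.187/0.96 = 1.236 d.
Distance = v·t = 0.95 m/s × 1.068e+05 s = 1.015e+05 m = 101.5 km.

101 km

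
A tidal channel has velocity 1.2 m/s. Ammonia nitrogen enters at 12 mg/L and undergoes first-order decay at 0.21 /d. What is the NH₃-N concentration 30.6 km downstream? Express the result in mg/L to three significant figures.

11.3 mg/L

Travel time t = 30.6 km / 1.2 m/s = 3.06e+04/1.2 = 2.55e+04 s = 0.2951 d.
First-order decay: C = 12·exp(−0.21·0.2951) = 12·0.9399 = 11.28 mg/L.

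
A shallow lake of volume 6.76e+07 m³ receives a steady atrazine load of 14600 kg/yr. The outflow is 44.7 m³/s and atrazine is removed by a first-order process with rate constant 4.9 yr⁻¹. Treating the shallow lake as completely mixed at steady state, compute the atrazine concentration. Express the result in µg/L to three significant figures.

Outflow Q = 44.7 m³/s × 3.156e+07 s/yr = 1.411e+09 m³/yr.
Steady-state CSTR mass balance: W = Q·C + k·V·C, so C = W/(Q + kV).
Q + kV = 1.411e+09 + 4.9·6.76e+07 = 1.742e+09 m³/yr.
C = 14600/1.742e+09 = 8.382e-06 kg/m³ = 0.008382 mg/L = 8.382 µg/L.

8.38 µg/L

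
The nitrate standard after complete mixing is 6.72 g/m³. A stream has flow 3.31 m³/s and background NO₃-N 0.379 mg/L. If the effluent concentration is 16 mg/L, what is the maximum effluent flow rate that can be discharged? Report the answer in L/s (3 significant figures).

Mass balance at complete mixing: C_std·(Q_w + Q_r) = Q_w·C_e + Q_r·C_b.
Rearranging, Q_w = Q_r·(C_std − C_b)/(C_e − C_std) = 3.31·(6.72 − 0.379) / (16 − 6.72) = 2.262 m³/s.
= 2262 L/s.

2260 L/s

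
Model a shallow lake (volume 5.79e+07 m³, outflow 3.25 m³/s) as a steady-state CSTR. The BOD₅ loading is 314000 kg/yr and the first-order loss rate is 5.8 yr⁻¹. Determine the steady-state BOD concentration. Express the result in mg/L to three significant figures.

0.716 mg/L

Outflow Q = 3.25 m³/s × 3.156e+07 s/yr = 1.026e+08 m³/yr.
Steady-state CSTR mass balance: W = Q·C + k·V·C, so C = W/(Q + kV).
Q + kV = 1.026e+08 + 5.8·5.79e+07 = 4.384e+08 m³/yr.
C = 314000/4.384e+08 = 0.0007163 kg/m³ = 0.7163 mg/L.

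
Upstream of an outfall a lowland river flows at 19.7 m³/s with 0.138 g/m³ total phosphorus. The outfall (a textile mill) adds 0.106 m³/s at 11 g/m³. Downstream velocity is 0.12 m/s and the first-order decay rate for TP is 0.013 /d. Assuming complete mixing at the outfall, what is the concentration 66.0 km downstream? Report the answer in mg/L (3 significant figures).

After complete mixing, C₀ = (0.106·11 + 19.7·0.138) / 19.81 = 0.1961 mg/L.
Travel time t = 6.6e+04 m / 0.12 m/s = 5.5e+05 s = 6.366 d.
C = 0.1961·exp(−0.013·6.366) = 0.1961·0.9206 = 0.1806 mg/L.

0.181 mg/L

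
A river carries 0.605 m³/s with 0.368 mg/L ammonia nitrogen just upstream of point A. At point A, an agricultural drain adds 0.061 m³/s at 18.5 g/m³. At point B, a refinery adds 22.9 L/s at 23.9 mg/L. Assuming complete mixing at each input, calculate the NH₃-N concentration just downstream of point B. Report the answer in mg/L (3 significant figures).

After input A: C = (0.605·0.368 + 0.061·18.5) / 0.666 = 2.029 mg/L.
22.9 L/s = 0.0229 m³/s.
After input B: C = (0.666·2.029 + 0.0229·23.9) / 0.6889 = 2.756 mg/L.

2.76 mg/L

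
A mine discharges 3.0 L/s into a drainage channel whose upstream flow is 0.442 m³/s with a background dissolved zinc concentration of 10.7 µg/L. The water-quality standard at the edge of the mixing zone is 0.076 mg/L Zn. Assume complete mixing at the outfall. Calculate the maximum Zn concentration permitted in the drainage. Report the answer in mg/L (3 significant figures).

9.70 mg/L

3.0 L/s = 0.003 m³/s.
10.7 µg/L = 0.0107 mg/L.
Mass balance: 0.076·0.445 = 0.003·Cₑ + 0.442·0.0107.
Cₑ = (0.03382 − 0.004729) / 0.003 = 9.697 mg/L.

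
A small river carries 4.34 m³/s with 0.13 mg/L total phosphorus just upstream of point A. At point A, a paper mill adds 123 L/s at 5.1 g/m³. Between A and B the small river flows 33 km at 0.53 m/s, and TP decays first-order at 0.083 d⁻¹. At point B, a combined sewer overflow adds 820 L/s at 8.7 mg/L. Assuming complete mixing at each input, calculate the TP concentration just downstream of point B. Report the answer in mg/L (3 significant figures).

123 L/s = 0.123 m³/s.
After input A: C = (4.34·0.13 + 0.123·5.1) / 4.463 = 0.267 mg/L.
Over the 33 km reach to input B (t = 6.226e+04 s = 0.7206 d), decay gives C = 0.267·exp(−0.083·0.7206) = 0.2515 mg/L.
820 L/s = 0.82 m³/s.
After input B: C = (4.463·0.2515 + 0.82·8.7) / 5.283 = 1.563 mg/L.

1.56 mg/L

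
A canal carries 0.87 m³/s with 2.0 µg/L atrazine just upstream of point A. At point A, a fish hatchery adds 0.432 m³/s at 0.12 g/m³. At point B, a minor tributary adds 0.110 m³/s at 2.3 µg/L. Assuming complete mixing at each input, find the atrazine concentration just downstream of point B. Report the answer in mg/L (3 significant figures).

2.0 µg/L = 0.002 mg/L.
After input A: C = (0.87·0.002 + 0.432·0.12) / 1.302 = 0.04115 mg/L.
2.3 µg/L = 0.0023 mg/L.
After input B: C = (1.302·0.04115 + 0.11·0.0023) / 1.412 = 0.03813 mg/L.

0.0381 mg/L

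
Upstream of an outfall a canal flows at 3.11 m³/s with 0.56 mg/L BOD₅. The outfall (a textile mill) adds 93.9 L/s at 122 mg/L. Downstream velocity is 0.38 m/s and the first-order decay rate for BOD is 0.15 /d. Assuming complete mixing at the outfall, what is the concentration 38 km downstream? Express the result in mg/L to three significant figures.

93.9 L/s = 0.0939 m³/s.
After complete mixing, C₀ = (0.0939·122 + 3.11·0.56) / 3.204 = 4.119 mg/L.
Travel time t = 3.8e+04 m / 0.38 m/s = 1e+05 s = 1.157 d.
C = 4.119·exp(−0.15·1.157) = 4.119·0.8406 = 3.463 mg/L.

3.46 mg/L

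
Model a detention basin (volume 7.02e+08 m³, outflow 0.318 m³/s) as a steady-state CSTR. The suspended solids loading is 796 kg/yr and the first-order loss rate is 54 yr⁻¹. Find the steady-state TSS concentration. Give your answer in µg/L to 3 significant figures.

0.0210 µg/L

Outflow Q = 0.318 m³/s × 3.156e+07 s/yr = 1.004e+07 m³/yr.
Steady-state CSTR mass balance: W = Q·C + k·V·C, so C = W/(Q + kV).
Q + kV = 1.004e+07 + 54·7.02e+08 = 3.792e+10 m³/yr.
C = 796/3.792e+10 = 2.099e-08 kg/m³ = 2.099e-05 mg/L = 0.02099 µg/L.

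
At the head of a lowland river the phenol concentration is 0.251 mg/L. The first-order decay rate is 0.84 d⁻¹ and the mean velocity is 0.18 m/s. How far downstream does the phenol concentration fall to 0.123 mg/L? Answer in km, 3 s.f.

From C = C₀·e^(−kt), t = ln(C₀/C)/k = ln(0.251/0.123)/0.84 = 0.7133/0.84 = 0.8491 d.
Distance = v·t = 0.18 m/s × 7.336e+04 s = 1.321e+04 m = 13.21 km.

13.2 km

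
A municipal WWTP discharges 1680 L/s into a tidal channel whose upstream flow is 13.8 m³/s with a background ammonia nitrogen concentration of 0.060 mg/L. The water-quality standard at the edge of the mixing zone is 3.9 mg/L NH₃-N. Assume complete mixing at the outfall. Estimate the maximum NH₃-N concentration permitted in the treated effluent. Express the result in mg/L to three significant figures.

1680 L/s = 1.68 m³/s.
Mass balance: 3.9·15.48 = 1.68·Cₑ + 13.8·0.06.
Cₑ = (60.37 − 0.828) / 1.68 = 35.44 mg/L.

35.4 mg/L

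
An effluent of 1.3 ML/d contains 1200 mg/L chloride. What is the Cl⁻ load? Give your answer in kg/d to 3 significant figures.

1.3 ML/d = 0.01505 m³/s.
Mass flux = Q·C = 0.01505 m³/s × 1200 g/m³ = 18.06 g/s.
= 18.06 g/s × 86.4 = 1560 kg/d.

1560 kg/d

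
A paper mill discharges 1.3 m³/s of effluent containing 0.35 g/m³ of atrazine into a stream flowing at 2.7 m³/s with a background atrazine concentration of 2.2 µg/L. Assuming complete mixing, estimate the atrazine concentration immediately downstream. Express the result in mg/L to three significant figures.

0.115 mg/L

2.2 µg/L = 0.0022 mg/L.
By mass balance at complete mixing, C = (1.3·0.35 + 2.7·0.0022) / (1.3 + 2.7) = 0.4609/4 = 0.1152 mg/L.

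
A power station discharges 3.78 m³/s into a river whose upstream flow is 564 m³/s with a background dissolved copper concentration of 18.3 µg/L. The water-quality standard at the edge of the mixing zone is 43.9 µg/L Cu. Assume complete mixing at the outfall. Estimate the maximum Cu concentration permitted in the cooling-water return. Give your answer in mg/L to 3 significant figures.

18.3 µg/L = 0.0183 mg/L.
43.9 µg/L = 0.0439 mg/L.
Mass balance: 0.0439·567.8 = 3.78·Cₑ + 564·0.0183.
Cₑ = (24.93 − 10.32) / 3.78 = 3.864 mg/L.

3.86 mg/L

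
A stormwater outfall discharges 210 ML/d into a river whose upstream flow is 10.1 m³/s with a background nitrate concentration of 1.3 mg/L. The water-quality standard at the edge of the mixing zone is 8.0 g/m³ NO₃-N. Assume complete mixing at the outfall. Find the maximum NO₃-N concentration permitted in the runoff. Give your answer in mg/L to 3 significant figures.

35.8 mg/L

210 ML/d = 2.431 m³/s.
Mass balance: 8·12.53 = 2.431·Cₑ + 10.1·1.3.
Cₑ = (100.2 − 13.13) / 2.431 = 35.84 mg/L.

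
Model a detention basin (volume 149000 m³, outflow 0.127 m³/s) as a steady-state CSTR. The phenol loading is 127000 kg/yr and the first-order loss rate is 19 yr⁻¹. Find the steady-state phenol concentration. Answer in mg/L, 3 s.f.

18.6 mg/L

Outflow Q = 0.127 m³/s × 3.156e+07 s/yr = 4.008e+06 m³/yr.
Steady-state CSTR mass balance: W = Q·C + k·V·C, so C = W/(Q + kV).
Q + kV = 4.008e+06 + 19·149000 = 6.839e+06 m³/yr.
C = 127000/6.839e+06 = 0.01857 kg/m³ = 18.57 mg/L.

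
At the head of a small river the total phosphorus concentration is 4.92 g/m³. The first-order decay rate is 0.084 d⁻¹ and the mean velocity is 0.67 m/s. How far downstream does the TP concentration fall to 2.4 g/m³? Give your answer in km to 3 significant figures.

495 km

From C = C₀·e^(−kt), t = ln(C₀/C)/k = ln(4.92/2.4)/0.084 = 0.7178/0.084 = 8.546 d.
Distance = v·t = 0.67 m/s × 7.383e+05 s = 4.947e+05 m = 494.7 km.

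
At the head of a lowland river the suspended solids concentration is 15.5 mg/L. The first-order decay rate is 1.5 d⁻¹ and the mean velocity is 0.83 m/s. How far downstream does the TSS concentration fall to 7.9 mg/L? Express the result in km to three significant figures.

From C = C₀·e^(−kt), t = ln(C₀/C)/k = ln(15.5/7.9)/1.5 = 0.674/1.5 = 0.4493 d.
Distance = v·t = 0.83 m/s × 3.882e+04 s = 3.222e+04 m = 32.22 km.

32.2 km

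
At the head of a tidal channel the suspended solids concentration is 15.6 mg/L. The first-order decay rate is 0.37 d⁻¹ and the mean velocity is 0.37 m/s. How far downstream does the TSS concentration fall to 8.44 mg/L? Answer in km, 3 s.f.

From C = C₀·e^(−kt), t = ln(C₀/C)/k = ln(15.6/8.44)/0.37 = 0.6143/0.37 = 1.66 d.
Distance = v·t = 0.37 m/s × 1.434e+05 s = 5.307e+04 m = 53.07 km.

53.1 km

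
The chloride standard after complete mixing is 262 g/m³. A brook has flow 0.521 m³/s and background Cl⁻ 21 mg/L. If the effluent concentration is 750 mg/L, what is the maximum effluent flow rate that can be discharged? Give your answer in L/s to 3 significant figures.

257 L/s

Mass balance at complete mixing: C_std·(Q_w + Q_r) = Q_w·C_e + Q_r·C_b.
Rearranging, Q_w = Q_r·(C_std − C_b)/(C_e − C_std) = 0.521·(262 − 21) / (750 − 262) = 0.2573 m³/s.
= 257.3 L/s.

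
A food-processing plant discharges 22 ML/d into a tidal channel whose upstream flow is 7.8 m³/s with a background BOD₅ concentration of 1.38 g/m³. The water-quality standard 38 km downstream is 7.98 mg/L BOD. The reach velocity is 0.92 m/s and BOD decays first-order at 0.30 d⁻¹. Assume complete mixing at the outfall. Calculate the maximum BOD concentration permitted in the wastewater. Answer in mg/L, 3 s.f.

249 mg/L

22 ML/d = 0.2546 m³/s.
Travel time to the compliance point: t = 3.8e+04/0.92 = 4.13e+04 s = 0.4781 d; decay factor exp(−0.30·0.4781) = 0.8664.
So the concentration just after mixing may be at most 7.98/0.8664 = 9.211 mg/L.
Mass balance: 9.211·8.055 = 0.2546·Cₑ + 7.8·1.38.
Cₑ = (74.19 − 10.76) / 0.2546 = 249.1 mg/L.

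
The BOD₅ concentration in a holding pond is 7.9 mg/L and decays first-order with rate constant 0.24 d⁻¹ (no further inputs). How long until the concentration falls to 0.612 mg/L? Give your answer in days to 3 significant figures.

10.7 d

t = ln(C₀/C)/k = ln(7.9/0.612)/0.24 = 2.558/0.24 = 10.66 d.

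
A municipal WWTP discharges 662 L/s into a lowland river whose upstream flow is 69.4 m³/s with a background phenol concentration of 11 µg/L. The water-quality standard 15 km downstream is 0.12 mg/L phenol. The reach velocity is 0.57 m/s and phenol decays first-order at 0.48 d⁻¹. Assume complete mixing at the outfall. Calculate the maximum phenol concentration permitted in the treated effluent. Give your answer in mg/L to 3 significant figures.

662 L/s = 0.662 m³/s.
11 µg/L = 0.011 mg/L.
Travel time to the compliance point: t = 1.5e+04/0.57 = 2.632e+04 s = 0.3046 d; decay factor exp(−0.48·0.3046) = 0.864.
So the concentration just after mixing may be at most 0.12/0.864 = 0.1389 mg/L.
Mass balance: 0.1389·70.06 = 0.662·Cₑ + 69.4·0.011.
Cₑ = (9.731 − 0.7634) / 0.662 = 13.55 mg/L.

13.5 mg/L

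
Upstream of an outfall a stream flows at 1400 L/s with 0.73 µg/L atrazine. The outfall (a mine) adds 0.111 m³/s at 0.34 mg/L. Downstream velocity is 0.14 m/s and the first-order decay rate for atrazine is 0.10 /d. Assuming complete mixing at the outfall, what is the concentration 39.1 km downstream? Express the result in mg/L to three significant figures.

0.0186 mg/L

1400 L/s = 1.4 m³/s.
0.73 µg/L = 0.00073 mg/L.
After complete mixing, C₀ = (0.111·0.34 + 1.4·0.00073) / 1.511 = 0.02565 mg/L.
Travel time t = 3.91e+04 m / 0.14 m/s = 2.793e+05 s = 3.232 d.
C = 0.02565·exp(−0.10·3.232) = 0.02565·0.7238 = 0.01857 mg/L.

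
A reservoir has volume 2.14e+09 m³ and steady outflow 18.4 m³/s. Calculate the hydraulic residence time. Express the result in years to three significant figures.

Q = 18.4 m³/s × 3.156e+07 s/yr = 5.807e+08 m³/yr.
Hydraulic residence time τ = V/Q = 2.14e+09/5.807e+08 = 3.685 yr.

3.69 yr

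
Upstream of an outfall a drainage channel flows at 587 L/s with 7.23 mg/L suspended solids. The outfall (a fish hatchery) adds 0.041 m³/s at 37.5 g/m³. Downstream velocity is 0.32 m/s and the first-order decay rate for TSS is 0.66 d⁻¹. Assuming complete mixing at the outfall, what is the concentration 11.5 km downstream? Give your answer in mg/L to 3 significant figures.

7.00 mg/L

587 L/s = 0.587 m³/s.
After complete mixing, C₀ = (0.041·37.5 + 0.587·7.23) / 0.628 = 9.206 mg/L.
Travel time t = 1.15e+04 m / 0.32 m/s = 3.594e+04 s = 0.4159 d.
C = 9.206·exp(−0.66·0.4159) = 9.206·0.7599 = 6.996 mg/L.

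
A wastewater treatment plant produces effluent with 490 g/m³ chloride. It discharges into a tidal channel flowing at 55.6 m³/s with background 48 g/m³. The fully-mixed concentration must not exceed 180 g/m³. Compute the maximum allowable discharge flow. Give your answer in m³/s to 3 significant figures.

23.7 m³/s

Mass balance at complete mixing: C_std·(Q_w + Q_r) = Q_w·C_e + Q_r·C_b.
Rearranging, Q_w = Q_r·(C_std − C_b)/(C_e − C_std) = 55.6·(180 − 48) / (490 − 180) = 23.67 m³/s.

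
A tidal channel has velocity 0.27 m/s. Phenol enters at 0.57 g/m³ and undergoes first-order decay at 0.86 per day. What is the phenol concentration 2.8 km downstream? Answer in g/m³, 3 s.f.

0.514 g/m³

Travel time t = 2.8 km / 0.27 m/s = 2800/0.27 = 1.037e+04 s = 0.12 d.
First-order decay: C = 0.57·exp(−0.86·0.12) = 0.57·0.9019 = 0.5141 g/m³.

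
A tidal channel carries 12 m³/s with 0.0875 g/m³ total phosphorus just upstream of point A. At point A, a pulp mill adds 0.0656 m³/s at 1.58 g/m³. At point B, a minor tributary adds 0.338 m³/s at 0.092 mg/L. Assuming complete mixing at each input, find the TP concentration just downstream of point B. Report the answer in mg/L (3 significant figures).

After input A: C = (12·0.0875 + 0.0656·1.58) / 12.07 = 0.09561 mg/L.
After input B: C = (12.07·0.09561 + 0.338·0.092) / 12.4 = 0.09552 mg/L.

0.0955 mg/L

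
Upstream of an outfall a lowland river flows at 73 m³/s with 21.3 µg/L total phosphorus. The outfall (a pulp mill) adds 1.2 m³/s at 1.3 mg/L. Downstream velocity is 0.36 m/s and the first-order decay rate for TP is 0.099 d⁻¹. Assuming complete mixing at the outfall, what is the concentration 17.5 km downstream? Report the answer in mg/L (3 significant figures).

21.3 µg/L = 0.0213 mg/L.
After complete mixing, C₀ = (1.2·1.3 + 73·0.0213) / 74.2 = 0.04198 mg/L.
Travel time t = 1.75e+04 m / 0.36 m/s = 4.861e+04 s = 0.5626 d.
C = 0.04198·exp(−0.099·0.5626) = 0.04198·0.9458 = 0.03971 mg/L.

0.0397 mg/L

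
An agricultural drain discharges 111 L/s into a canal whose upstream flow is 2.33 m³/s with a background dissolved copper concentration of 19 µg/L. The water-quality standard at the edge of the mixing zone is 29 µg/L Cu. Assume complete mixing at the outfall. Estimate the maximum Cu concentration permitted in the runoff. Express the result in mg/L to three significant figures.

111 L/s = 0.111 m³/s.
19 µg/L = 0.019 mg/L.
29 µg/L = 0.029 mg/L.
Mass balance: 0.029·2.441 = 0.111·Cₑ + 2.33·0.019.
Cₑ = (0.07079 − 0.04427) / 0.111 = 0.2389 mg/L.

0.239 mg/L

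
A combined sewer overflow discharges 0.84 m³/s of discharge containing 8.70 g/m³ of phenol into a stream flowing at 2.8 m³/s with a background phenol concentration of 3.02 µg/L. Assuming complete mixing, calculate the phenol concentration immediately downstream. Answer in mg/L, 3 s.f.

2.01 mg/L

3.02 µg/L = 0.00302 mg/L.
By mass balance at complete mixing, C = (0.84·8.7 + 2.8·0.00302) / (0.84 + 2.8) = 7.316/3.64 = 2.01 mg/L.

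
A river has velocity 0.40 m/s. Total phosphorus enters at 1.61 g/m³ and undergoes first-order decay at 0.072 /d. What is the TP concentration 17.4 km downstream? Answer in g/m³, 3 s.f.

Travel time t = 17.4 km / 0.40 m/s = 1.74e+04/0.40 = 4.35e+04 s = 0.5035 d.
First-order decay: C = 1.61·exp(−0.072·0.5035) = 1.61·0.9644 = 1.553 g/m³.

1.55 g/m³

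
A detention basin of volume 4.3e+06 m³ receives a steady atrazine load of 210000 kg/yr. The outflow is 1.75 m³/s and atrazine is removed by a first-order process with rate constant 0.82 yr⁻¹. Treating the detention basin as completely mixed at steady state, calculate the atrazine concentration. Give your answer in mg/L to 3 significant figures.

Outflow Q = 1.75 m³/s × 3.156e+07 s/yr = 5.523e+07 m³/yr.
Steady-state CSTR mass balance: W = Q·C + k·V·C, so C = W/(Q + kV).
Q + kV = 5.523e+07 + 0.82·4.3e+06 = 5.875e+07 m³/yr.
C = 210000/5.875e+07 = 0.003574 kg/m³ = 3.574 mg/L.

3.57 mg/L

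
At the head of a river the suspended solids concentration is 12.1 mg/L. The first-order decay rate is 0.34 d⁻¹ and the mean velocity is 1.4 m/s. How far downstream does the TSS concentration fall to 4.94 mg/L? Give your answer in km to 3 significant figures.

319 km

From C = C₀·e^(−kt), t = ln(C₀/C)/k = ln(12.1/4.94)/0.34 = 0.8958/0.34 = 2.635 d.
Distance = v·t = 1.4 m/s × 2.276e+05 s = 3.187e+05 m = 318.7 km.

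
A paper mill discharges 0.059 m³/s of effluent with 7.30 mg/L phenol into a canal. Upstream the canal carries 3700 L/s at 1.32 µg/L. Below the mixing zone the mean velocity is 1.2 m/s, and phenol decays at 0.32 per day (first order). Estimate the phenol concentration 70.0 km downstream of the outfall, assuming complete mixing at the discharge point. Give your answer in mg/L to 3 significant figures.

0.0934 mg/L

3700 L/s = 3.7 m³/s.
1.32 µg/L = 0.00132 mg/L.
After complete mixing, C₀ = (0.059·7.3 + 3.7·0.00132) / 3.759 = 0.1159 mg/L.
Travel time t = 7e+04 m / 1.2 m/s = 5.833e+04 s = 0.6752 d.
C = 0.1159·exp(−0.32·0.6752) = 0.1159·0.8057 = 0.09336 mg/L.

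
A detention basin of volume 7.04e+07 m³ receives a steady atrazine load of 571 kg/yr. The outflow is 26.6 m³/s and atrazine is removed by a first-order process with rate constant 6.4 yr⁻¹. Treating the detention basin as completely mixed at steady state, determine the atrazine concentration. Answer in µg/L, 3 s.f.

0.443 µg/L

Outflow Q = 26.6 m³/s × 3.156e+07 s/yr = 8.394e+08 m³/yr.
Steady-state CSTR mass balance: W = Q·C + k·V·C, so C = W/(Q + kV).
Q + kV = 8.394e+08 + 6.4·7.04e+07 = 1.29e+09 m³/yr.
C = 571/1.29e+09 = 4.426e-07 kg/m³ = 0.0004426 mg/L = 0.4426 µg/L.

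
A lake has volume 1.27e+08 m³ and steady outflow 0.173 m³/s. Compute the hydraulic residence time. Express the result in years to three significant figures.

23.3 yr

Q = 0.173 m³/s × 3.156e+07 s/yr = 5.459e+06 m³/yr.
Hydraulic residence time τ = V/Q = 1.27e+08/5.459e+06 = 23.26 yr.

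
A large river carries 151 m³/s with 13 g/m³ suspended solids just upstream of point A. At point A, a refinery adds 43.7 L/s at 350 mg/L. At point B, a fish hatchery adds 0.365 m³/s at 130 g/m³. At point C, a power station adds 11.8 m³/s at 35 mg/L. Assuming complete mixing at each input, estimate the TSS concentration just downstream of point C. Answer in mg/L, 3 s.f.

14.9 mg/L

43.7 L/s = 0.0437 m³/s.
After input A: C = (151·13 + 0.0437·350) / 151 = 13.1 mg/L.
After input B: C = (151·13.1 + 0.365·130) / 151.4 = 13.38 mg/L.
After input C: C = (151.4·13.38 + 11.8·35) / 163.2 = 14.94 mg/L.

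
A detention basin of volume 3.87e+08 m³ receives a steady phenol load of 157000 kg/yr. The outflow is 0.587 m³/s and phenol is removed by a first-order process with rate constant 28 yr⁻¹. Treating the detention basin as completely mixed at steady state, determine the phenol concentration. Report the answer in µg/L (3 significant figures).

14.5 µg/L

Outflow Q = 0.587 m³/s × 3.156e+07 s/yr = 1.852e+07 m³/yr.
Steady-state CSTR mass balance: W = Q·C + k·V·C, so C = W/(Q + kV).
Q + kV = 1.852e+07 + 28·3.87e+08 = 1.085e+10 m³/yr.
C = 157000/1.085e+10 = 1.446e-05 kg/m³ = 0.01446 mg/L = 14.46 µg/L.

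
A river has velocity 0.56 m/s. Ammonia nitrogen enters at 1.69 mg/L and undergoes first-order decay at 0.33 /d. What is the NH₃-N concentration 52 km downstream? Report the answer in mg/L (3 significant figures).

Travel time t = 52 km / 0.56 m/s = 5.2e+04/0.56 = 9.286e+04 s = 1.075 d.
First-order decay: C = 1.69·exp(−0.33·1.075) = 1.69·0.7014 = 1.185 mg/L.

1.19 mg/L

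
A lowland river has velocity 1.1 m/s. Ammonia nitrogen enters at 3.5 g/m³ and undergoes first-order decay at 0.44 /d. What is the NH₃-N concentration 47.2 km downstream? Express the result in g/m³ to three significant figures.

2.81 g/m³

Travel time t = 47.2 km / 1.1 m/s = 4.72e+04/1.1 = 4.291e+04 s = 0.4966 d.
First-order decay: C = 3.5·exp(−0.44·0.4966) = 3.5·0.8037 = 2.813 g/m³.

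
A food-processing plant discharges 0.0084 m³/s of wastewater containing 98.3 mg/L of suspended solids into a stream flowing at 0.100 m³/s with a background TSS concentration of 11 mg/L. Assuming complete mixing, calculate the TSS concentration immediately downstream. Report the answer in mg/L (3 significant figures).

17.8 mg/L

Conservation of mass across the mixing zone: C = (0.0084·98.3 + 0.1·11) / (0.0084 + 0.1) = 1.926/0.1084 = 17.76 mg/L.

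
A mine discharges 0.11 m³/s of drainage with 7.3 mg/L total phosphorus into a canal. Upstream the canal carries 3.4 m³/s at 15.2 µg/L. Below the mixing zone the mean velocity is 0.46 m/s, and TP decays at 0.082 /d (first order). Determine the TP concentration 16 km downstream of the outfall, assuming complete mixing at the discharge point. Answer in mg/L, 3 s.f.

15.2 µg/L = 0.0152 mg/L.
After complete mixing, C₀ = (0.11·7.3 + 3.4·0.0152) / 3.51 = 0.2435 mg/L.
Travel time t = 1.6e+04 m / 0.46 m/s = 3.478e+04 s = 0.4026 d.
C = 0.2435·exp(−0.082·0.4026) = 0.2435·0.9675 = 0.2356 mg/L.

0.236 mg/L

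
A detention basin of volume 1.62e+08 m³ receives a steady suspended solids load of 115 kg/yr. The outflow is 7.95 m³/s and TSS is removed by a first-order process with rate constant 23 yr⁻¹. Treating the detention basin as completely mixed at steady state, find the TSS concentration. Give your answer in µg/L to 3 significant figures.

Outflow Q = 7.95 m³/s × 3.156e+07 s/yr = 2.509e+08 m³/yr.
Steady-state CSTR mass balance: W = Q·C + k·V·C, so C = W/(Q + kV).
Q + kV = 2.509e+08 + 23·1.62e+08 = 3.977e+09 m³/yr.
C = 115/3.977e+09 = 2.892e-08 kg/m³ = 2.892e-05 mg/L = 0.02892 µg/L.

0.0289 µg/L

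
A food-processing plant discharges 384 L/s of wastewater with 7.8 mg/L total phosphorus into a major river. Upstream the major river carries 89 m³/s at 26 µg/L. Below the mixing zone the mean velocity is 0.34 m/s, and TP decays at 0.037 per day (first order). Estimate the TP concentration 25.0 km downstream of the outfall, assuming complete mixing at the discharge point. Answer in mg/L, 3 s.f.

384 L/s = 0.384 m³/s.
26 µg/L = 0.026 mg/L.
After complete mixing, C₀ = (0.384·7.8 + 89·0.026) / 89.38 = 0.0594 mg/L.
Travel time t = 2.5e+04 m / 0.34 m/s = 7.353e+04 s = 0.851 d.
C = 0.0594·exp(−0.037·0.851) = 0.0594·0.969 = 0.05756 mg/L.

0.0576 mg/L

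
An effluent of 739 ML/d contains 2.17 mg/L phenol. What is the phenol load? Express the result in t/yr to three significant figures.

586 t/yr

739 ML/d = 8.553 m³/s.
Mass flux = Q·C = 8.553 m³/s × 2.17 g/m³ = 18.56 g/s.
= 18.56 g/s × 31.56 = 585.7 t/yr.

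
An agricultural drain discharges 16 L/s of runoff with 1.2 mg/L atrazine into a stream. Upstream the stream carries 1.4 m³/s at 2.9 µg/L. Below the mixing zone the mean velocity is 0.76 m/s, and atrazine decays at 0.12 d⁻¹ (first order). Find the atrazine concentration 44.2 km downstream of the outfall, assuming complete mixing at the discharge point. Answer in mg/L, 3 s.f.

16 L/s = 0.016 m³/s.
2.9 µg/L = 0.0029 mg/L.
After complete mixing, C₀ = (0.016·1.2 + 1.4·0.0029) / 1.416 = 0.01643 mg/L.
Travel time t = 4.42e+04 m / 0.76 m/s = 5.816e+04 s = 0.6731 d.
C = 0.01643·exp(−0.12·0.6731) = 0.01643·0.9224 = 0.01515 mg/L.

0.0152 mg/L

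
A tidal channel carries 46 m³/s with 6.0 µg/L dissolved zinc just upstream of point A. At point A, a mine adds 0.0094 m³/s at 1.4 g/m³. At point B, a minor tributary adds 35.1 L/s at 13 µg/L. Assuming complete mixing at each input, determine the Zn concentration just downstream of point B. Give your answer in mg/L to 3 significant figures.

6.0 µg/L = 0.006 mg/L.
After input A: C = (46·0.006 + 0.0094·1.4) / 46.01 = 0.006285 mg/L.
35.1 L/s = 0.0351 m³/s.
13 µg/L = 0.013 mg/L.
After input B: C = (46.01·0.006285 + 0.0351·0.013) / 46.04 = 0.00629 mg/L.

0.00629 mg/L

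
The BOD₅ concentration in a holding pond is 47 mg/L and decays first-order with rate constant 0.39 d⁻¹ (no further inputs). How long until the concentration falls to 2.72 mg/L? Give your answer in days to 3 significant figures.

t = ln(C₀/C)/k = ln(47/2.72)/0.39 = 2.85/0.39 = 7.306 d.

7.31 d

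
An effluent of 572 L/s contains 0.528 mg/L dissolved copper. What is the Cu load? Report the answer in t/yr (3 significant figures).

572 L/s = 0.572 m³/s.
Mass flux = Q·C = 0.572 m³/s × 0.528 g/m³ = 0.302 g/s.
= 0.302 g/s × 31.56 = 9.531 t/yr.

9.53 t/yr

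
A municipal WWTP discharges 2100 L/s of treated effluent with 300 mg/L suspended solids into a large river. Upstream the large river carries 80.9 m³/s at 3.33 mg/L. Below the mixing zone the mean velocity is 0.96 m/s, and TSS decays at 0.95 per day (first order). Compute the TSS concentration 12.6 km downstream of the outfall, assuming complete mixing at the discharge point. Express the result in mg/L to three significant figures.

2100 L/s = 2.1 m³/s.
After complete mixing, C₀ = (2.1·300 + 80.9·3.33) / 83 = 10.84 mg/L.
Travel time t = 1.26e+04 m / 0.96 m/s = 1.312e+04 s = 0.1519 d.
C = 10.84·exp(−0.95·0.1519) = 10.84·0.8656 = 9.38 mg/L.

9.38 mg/L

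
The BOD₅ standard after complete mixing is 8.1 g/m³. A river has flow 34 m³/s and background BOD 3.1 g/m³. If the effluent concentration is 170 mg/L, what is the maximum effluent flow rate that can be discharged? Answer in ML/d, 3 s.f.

Mass balance at complete mixing: C_std·(Q_w + Q_r) = Q_w·C_e + Q_r·C_b.
Rearranging, Q_w = Q_r·(C_std − C_b)/(C_e − C_std) = 34·(8.1 − 3.1) / (170 − 8.1) = 1.05 m³/s.
= 90.72 ML/d.

90.7 ML/d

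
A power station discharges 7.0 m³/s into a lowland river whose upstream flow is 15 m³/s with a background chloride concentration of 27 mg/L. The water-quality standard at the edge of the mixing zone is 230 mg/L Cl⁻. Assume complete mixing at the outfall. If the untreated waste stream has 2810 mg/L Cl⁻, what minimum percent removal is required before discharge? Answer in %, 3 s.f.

Mass balance: 230·22 = 7·Cₑ + 15·27.
Cₑ = (5060 − 405) / 7 = 665 mg/L.
Required removal = 1 − 665/2810 = 76.33 %.

76.3 %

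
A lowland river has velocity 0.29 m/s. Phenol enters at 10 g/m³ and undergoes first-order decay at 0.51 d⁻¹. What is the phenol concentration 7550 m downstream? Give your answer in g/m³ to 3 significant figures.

8.58 g/m³

Travel time t = 7550 m / 0.29 m/s = 7550/0.29 = 2.603e+04 s = 0.3013 d.
First-order decay: C = 10·exp(−0.51·0.3013) = 10·0.8576 = 8.576 g/m³.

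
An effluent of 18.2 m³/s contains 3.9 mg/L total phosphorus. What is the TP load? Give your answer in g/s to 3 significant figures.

71.0 g/s

Mass flux = Q·C = 18.2 m³/s × 3.9 g/m³ = 70.98 g/s.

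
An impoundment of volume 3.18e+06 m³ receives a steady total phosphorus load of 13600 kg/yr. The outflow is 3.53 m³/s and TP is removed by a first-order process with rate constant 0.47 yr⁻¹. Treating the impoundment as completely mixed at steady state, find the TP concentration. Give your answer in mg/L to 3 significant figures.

Outflow Q = 3.53 m³/s × 3.156e+07 s/yr = 1.114e+08 m³/yr.
Steady-state CSTR mass balance: W = Q·C + k·V·C, so C = W/(Q + kV).
Q + kV = 1.114e+08 + 0.47·3.18e+06 = 1.129e+08 m³/yr.
C = 13600/1.129e+08 = 0.0001205 kg/m³ = 0.1205 mg/L.

0.120 mg/L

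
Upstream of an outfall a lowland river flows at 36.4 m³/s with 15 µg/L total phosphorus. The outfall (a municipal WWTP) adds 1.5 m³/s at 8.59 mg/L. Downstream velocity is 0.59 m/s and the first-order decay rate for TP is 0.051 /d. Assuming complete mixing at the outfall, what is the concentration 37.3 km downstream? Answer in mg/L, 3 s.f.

0.341 mg/L

15 µg/L = 0.015 mg/L.
After complete mixing, C₀ = (1.5·8.59 + 36.4·0.015) / 37.9 = 0.3544 mg/L.
Travel time t = 3.73e+04 m / 0.59 m/s = 6.322e+04 s = 0.7317 d.
C = 0.3544·exp(−0.051·0.7317) = 0.3544·0.9634 = 0.3414 mg/L.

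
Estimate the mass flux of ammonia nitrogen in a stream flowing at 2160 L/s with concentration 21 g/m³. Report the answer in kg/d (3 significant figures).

2160 L/s = 2.16 m³/s.
Mass flux = Q·C = 2.16 m³/s × 21 g/m³ = 45.36 g/s.
= 45.36 g/s × 86.4 = 3919 kg/d.

3920 kg/d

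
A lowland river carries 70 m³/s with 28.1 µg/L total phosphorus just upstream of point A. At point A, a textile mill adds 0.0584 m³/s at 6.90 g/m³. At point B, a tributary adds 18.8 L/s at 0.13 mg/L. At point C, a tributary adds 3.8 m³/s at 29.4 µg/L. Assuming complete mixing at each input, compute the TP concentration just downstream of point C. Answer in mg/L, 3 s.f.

0.0336 mg/L

28.1 µg/L = 0.0281 mg/L.
After input A: C = (70·0.0281 + 0.0584·6.9) / 70.06 = 0.03383 mg/L.
18.8 L/s = 0.0188 m³/s.
After input B: C = (70.06·0.03383 + 0.0188·0.13) / 70.08 = 0.03385 mg/L.
29.4 µg/L = 0.0294 mg/L.
After input C: C = (70.08·0.03385 + 3.8·0.0294) / 73.88 = 0.03363 mg/L.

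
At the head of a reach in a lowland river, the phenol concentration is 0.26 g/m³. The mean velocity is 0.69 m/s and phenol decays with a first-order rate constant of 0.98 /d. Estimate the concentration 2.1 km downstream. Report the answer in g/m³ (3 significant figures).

0.251 g/m³

Travel time t = 2.1 km / 0.69 m/s = 2100/0.69 = 3043 s = 0.03523 d.
First-order decay: C = 0.26·exp(−0.98·0.03523) = 0.26·0.9661 = 0.2512 g/m³.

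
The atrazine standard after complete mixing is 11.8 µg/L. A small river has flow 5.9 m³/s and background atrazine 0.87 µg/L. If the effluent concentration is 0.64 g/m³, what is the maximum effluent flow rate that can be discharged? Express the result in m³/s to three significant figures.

0.103 m³/s

0.87 µg/L = 0.00087 mg/L.
11.8 µg/L = 0.0118 mg/L.
Mass balance at complete mixing: C_std·(Q_w + Q_r) = Q_w·C_e + Q_r·C_b.
Rearranging, Q_w = Q_r·(C_std − C_b)/(C_e − C_std) = 5.9·(0.0118 − 0.00087) / (0.64 − 0.0118) = 0.1027 m³/s.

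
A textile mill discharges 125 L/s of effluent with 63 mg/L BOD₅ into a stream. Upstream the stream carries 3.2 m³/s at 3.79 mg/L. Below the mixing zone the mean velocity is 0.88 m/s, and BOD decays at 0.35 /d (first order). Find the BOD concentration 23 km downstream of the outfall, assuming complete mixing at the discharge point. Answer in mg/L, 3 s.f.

5.41 mg/L

125 L/s = 0.125 m³/s.
After complete mixing, C₀ = (0.125·63 + 3.2·3.79) / 3.325 = 6.016 mg/L.
Travel time t = 2.3e+04 m / 0.88 m/s = 2.614e+04 s = 0.3025 d.
C = 6.016·exp(−0.35·0.3025) = 6.016·0.8995 = 5.412 mg/L.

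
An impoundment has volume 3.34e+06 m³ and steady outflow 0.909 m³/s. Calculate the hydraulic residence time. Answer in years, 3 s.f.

0.116 yr

Q = 0.909 m³/s × 3.156e+07 s/yr = 2.869e+07 m³/yr.
Hydraulic residence time τ = V/Q = 3.34e+06/2.869e+07 = 0.1164 yr.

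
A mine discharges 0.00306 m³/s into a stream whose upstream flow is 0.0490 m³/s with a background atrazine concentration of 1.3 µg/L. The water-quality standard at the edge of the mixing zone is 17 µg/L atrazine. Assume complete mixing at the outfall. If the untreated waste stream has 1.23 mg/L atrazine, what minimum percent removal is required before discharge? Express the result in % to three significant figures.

78.2 %

1.3 µg/L = 0.0013 mg/L.
17 µg/L = 0.017 mg/L.
Mass balance: 0.017·0.05206 = 0.00306·Cₑ + 0.049·0.0013.
Cₑ = (0.000885 − 6.37e-05) / 0.00306 = 0.2684 mg/L.
Required removal = 1 − 0.2684/1.23 = 78.18 %.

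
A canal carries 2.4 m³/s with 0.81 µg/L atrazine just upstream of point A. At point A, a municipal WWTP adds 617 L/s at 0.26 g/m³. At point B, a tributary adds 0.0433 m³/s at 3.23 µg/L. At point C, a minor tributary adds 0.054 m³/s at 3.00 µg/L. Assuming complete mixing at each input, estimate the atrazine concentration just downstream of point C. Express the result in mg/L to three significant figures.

0.0522 mg/L

0.81 µg/L = 0.00081 mg/L.
617 L/s = 0.617 m³/s.
After input A: C = (2.4·0.00081 + 0.617·0.26) / 3.017 = 0.05382 mg/L.
3.23 µg/L = 0.00323 mg/L.
After input B: C = (3.017·0.05382 + 0.0433·0.00323) / 3.06 = 0.0531 mg/L.
3.00 µg/L = 0.003 mg/L.
After input C: C = (3.06·0.0531 + 0.054·0.003) / 3.114 = 0.05223 mg/L.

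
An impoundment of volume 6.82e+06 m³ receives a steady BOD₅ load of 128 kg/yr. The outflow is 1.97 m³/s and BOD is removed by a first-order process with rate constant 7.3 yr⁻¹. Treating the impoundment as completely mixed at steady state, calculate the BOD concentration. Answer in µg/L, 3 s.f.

1.14 µg/L

Outflow Q = 1.97 m³/s × 3.156e+07 s/yr = 6.217e+07 m³/yr.
Steady-state CSTR mass balance: W = Q·C + k·V·C, so C = W/(Q + kV).
Q + kV = 6.217e+07 + 7.3·6.82e+06 = 1.12e+08 m³/yr.
C = 128/1.12e+08 = 1.143e-06 kg/m³ = 0.001143 mg/L = 1.143 µg/L.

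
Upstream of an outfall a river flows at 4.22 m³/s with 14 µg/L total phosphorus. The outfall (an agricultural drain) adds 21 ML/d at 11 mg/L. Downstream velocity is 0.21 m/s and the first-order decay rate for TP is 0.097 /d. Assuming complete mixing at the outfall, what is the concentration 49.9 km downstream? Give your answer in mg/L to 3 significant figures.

0.469 mg/L

21 ML/d = 0.2431 m³/s.
14 µg/L = 0.014 mg/L.
After complete mixing, C₀ = (0.2431·11 + 4.22·0.014) / 4.463 = 0.6123 mg/L.
Travel time t = 4.99e+04 m / 0.21 m/s = 2.376e+05 s = 2.75 d.
C = 0.6123·exp(−0.097·2.75) = 0.6123·0.7658 = 0.4689 mg/L.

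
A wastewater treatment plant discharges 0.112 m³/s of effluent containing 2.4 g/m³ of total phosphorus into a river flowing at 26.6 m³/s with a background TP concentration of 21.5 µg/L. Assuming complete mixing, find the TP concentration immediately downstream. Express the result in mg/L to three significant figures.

0.0315 mg/L

21.5 µg/L = 0.0215 mg/L.
Conservation of mass across the mixing zone: C = (0.112·2.4 + 26.6·0.0215) / (0.112 + 26.6) = 0.8407/26.71 = 0.03147 mg/L.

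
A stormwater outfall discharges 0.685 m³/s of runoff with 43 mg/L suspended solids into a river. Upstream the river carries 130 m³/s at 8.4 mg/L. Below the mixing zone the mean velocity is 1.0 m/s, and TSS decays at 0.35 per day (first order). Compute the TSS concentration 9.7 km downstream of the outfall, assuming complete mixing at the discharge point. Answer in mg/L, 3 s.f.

After complete mixing, C₀ = (0.685·43 + 130·8.4) / 130.7 = 8.581 mg/L.
Travel time t = 9700 m / 1.0 m/s = 9700 s = 0.1123 d.
C = 8.581·exp(−0.35·0.1123) = 8.581·0.9615 = 8.251 mg/L.

8.25 mg/L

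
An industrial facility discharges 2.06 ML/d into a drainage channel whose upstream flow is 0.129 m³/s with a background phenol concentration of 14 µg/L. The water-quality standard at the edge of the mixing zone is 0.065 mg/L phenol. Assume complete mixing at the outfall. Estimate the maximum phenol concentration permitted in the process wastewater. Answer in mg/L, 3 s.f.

0.341 mg/L

2.06 ML/d = 0.02384 m³/s.
14 µg/L = 0.014 mg/L.
Mass balance: 0.065·0.1528 = 0.02384·Cₑ + 0.129·0.014.
Cₑ = (0.009935 − 0.001806) / 0.02384 = 0.3409 mg/L.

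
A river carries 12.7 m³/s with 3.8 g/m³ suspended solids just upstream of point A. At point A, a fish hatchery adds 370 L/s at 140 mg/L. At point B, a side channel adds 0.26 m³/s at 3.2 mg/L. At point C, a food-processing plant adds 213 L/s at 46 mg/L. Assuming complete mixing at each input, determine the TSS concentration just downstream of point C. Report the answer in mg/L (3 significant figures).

8.17 mg/L

370 L/s = 0.37 m³/s.
After input A: C = (12.7·3.8 + 0.37·140) / 13.07 = 7.656 mg/L.
After input B: C = (13.07·7.656 + 0.26·3.2) / 13.33 = 7.569 mg/L.
213 L/s = 0.213 m³/s.
After input C: C = (13.33·7.569 + 0.213·46) / 13.54 = 8.173 mg/L.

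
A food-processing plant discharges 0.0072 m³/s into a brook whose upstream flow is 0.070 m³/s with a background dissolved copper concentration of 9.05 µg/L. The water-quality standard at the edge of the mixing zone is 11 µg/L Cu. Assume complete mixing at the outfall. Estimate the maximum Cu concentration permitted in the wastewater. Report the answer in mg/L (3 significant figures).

0.0300 mg/L

9.05 µg/L = 0.00905 mg/L.
11 µg/L = 0.011 mg/L.
Mass balance: 0.011·0.0772 = 0.0072·Cₑ + 0.07·0.00905.
Cₑ = (0.0008492 − 0.0006335) / 0.0072 = 0.02996 mg/L.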